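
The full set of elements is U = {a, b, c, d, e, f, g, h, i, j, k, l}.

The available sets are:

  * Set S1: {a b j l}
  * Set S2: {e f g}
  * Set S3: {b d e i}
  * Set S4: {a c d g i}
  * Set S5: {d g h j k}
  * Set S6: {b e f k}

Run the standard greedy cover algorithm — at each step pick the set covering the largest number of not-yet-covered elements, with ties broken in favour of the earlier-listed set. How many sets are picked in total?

Greedy: pick S4 (covers 5 new) → pick S6 (covers 4 new) → pick S1 (covers 2 new) → pick S5 (covers 1 new). Total picks: 4.

4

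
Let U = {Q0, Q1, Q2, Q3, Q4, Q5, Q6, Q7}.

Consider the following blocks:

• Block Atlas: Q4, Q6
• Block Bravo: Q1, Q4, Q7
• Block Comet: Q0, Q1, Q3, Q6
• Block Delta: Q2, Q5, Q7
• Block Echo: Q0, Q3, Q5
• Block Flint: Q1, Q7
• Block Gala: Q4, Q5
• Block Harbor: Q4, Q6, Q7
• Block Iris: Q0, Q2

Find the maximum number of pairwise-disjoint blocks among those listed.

3

Atlas, Flint, Iris are pairwise disjoint (Atlas={Q4,Q6}; Flint={Q1,Q7}; Iris={Q0,Q2}).
Every remaining block overlaps one of these, and no 4 of the listed blocks are pairwise disjoint, so 3 is the maximum.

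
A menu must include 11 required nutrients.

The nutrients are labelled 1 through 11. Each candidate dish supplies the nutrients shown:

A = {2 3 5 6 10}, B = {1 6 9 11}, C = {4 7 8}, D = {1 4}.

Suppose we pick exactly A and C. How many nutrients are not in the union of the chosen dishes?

Union of A, C = {2, 3, 4, 5, 6, 7, 8, 10}.
Not covered: 1, 9, 11 — 3 nutrients.

3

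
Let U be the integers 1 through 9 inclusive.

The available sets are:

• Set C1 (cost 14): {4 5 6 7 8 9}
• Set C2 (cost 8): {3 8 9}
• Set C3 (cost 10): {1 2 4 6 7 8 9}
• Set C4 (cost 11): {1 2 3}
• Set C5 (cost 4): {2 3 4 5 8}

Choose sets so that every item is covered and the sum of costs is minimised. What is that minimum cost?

C3, C5 together cover every item (C3 ∪ C5 = {1, 2, 3, 4, 5, 6, 7, 8, 9}); total cost 10 + 4 = 14.
No covering selection has total cost below 14.

14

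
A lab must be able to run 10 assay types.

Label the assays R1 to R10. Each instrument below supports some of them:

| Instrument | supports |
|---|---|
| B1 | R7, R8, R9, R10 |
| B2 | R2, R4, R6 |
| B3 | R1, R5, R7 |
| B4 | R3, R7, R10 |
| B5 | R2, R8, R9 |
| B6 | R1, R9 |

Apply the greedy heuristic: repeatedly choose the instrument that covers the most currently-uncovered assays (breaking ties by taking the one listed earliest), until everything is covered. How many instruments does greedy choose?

Greedy: pick B1 (covers 4 new) → pick B2 (covers 3 new) → pick B3 (covers 2 new) → pick B4 (covers 1 new). Total picks: 4.

4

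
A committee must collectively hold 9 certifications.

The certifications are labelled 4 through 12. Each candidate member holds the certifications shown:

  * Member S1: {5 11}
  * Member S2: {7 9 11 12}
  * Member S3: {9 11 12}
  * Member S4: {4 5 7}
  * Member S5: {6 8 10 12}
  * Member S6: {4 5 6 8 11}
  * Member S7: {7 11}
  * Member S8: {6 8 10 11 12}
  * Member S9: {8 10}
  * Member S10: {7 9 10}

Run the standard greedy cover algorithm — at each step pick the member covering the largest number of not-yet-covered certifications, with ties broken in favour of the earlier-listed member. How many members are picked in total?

Greedy: pick S6 (covers 5 new) → pick S2 (covers 3 new) → pick S5 (covers 1 new). Total picks: 3.

3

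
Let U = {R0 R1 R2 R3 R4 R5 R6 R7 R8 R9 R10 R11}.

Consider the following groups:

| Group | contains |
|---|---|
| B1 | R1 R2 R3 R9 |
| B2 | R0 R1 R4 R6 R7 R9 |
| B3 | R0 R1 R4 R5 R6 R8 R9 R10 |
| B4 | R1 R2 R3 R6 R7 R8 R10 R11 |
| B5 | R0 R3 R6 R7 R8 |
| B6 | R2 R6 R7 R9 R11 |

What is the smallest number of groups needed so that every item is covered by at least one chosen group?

2

Take {B3, B4}. Their union is {R0, R1, R2, R3, R4, R5, R6, R7, R8, R9, R10, R11}, which is all 12 items.
No single group has all 12 items (the largest, B3, has 8), so 2 is optimal.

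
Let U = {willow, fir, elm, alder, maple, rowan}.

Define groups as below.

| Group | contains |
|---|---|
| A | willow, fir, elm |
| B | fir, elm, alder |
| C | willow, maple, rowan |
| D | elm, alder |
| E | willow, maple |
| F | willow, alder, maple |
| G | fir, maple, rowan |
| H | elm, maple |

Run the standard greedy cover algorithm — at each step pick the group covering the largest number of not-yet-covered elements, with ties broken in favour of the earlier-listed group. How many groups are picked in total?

3

Greedy: pick A (covers 3 new) → pick C (covers 2 new) → pick B (covers 1 new). Total picks: 3.
(The true minimum cover uses only 2 groups, so greedy is not optimal here.)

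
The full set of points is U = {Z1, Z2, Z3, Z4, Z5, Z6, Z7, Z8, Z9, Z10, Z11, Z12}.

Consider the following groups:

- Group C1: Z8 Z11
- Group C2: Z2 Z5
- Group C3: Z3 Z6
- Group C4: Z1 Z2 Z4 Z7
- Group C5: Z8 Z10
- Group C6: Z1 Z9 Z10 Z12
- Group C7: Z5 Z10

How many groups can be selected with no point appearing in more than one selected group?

C1, C2, C3, C6 are pairwise disjoint (C1={Z8,Z11}; C2={Z2,Z5}; C3={Z3,Z6}; C6={Z1,Z9,Z10,Z12}).
Every remaining group overlaps one of these, and no 5 of the listed groups are pairwise disjoint, so 4 is the maximum.

4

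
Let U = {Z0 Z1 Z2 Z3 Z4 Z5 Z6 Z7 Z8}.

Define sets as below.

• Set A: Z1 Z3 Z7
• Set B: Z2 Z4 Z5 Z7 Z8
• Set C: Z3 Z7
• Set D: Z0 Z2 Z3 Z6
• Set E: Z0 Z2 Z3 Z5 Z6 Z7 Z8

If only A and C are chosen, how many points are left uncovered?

Union of A, C = {Z1, Z3, Z7}.
Not covered: Z0, Z2, Z4, Z5, Z6, Z8 — 6 points.

6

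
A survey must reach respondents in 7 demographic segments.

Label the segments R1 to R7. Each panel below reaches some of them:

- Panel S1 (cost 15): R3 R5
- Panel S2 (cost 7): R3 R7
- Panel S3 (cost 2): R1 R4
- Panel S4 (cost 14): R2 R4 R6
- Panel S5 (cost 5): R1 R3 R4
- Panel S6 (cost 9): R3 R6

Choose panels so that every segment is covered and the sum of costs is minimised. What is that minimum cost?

38

S1, S2, S3, S4 together cover every segment (S1 ∪ S2 ∪ S3 ∪ S4 = {R1, R2, R3, R4, R5, R6, R7}); total cost 15 + 7 + 2 + 14 = 38.
No covering selection has total cost below 38.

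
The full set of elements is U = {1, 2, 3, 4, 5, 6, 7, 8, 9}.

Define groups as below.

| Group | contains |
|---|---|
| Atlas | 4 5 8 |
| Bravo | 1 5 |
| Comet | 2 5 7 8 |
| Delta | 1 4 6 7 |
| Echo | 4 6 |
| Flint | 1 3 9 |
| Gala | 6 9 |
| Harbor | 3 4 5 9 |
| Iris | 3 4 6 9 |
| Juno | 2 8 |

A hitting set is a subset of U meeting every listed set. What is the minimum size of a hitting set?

Take H = {3, 5, 6, 8}. Each listed group contains at least one of these, so H is a hitting set of size 4.
No choice of 3 elements meets every group, so 4 is the minimum.

4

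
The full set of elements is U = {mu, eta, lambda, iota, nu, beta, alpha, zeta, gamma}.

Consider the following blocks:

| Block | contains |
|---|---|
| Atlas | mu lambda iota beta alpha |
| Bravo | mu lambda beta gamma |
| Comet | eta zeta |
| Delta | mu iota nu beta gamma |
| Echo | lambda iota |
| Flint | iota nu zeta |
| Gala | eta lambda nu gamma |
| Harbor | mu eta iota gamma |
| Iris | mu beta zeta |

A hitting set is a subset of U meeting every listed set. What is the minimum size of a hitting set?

3

Take H = {iota, zeta, gamma}. Each listed block contains at least one of these, so H is a hitting set of size 3.
No choice of 2 elements meets every block, so 3 is the minimum.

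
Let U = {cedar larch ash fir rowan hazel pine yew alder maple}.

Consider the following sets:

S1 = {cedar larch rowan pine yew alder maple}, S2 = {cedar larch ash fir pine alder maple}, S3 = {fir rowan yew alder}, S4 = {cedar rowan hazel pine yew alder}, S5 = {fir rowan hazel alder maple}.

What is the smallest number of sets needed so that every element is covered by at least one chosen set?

S2 and S4 together: S2 ∪ S4 = {cedar, larch, ash, fir, rowan, hazel, pine, yew, alder, maple} — every element is covered.
No single set has all 10 elements (the largest, S1, has 7), so 2 is optimal.

2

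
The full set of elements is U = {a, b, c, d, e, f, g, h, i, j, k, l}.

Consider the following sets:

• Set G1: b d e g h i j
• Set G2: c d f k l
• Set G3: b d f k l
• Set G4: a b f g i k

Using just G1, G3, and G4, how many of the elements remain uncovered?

1

Union of G1, G3, G4 = {a, b, d, e, f, g, h, i, j, k, l}.
Not covered: c — 1 element.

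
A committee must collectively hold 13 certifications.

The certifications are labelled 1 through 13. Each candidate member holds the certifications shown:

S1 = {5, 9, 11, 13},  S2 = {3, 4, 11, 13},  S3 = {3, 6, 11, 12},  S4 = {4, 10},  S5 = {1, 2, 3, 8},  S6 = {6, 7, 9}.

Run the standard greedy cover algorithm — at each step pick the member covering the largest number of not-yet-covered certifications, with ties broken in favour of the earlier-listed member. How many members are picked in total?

Greedy: pick S1 (covers 4 new) → pick S5 (covers 4 new) → pick S3 (covers 2 new) → pick S4 (covers 2 new) → pick S6 (covers 1 new). Total picks: 5.

5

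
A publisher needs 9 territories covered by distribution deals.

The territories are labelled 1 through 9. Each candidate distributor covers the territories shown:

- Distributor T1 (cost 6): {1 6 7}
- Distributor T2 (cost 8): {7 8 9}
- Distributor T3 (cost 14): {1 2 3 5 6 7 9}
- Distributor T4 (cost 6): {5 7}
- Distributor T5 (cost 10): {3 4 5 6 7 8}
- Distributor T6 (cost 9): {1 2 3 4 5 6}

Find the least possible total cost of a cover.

T2, T6 together cover every territory (T2 ∪ T6 = {1, 2, 3, 4, 5, 6, 7, 8, 9}); total cost 8 + 9 = 17.
No covering selection has total cost below 17.

17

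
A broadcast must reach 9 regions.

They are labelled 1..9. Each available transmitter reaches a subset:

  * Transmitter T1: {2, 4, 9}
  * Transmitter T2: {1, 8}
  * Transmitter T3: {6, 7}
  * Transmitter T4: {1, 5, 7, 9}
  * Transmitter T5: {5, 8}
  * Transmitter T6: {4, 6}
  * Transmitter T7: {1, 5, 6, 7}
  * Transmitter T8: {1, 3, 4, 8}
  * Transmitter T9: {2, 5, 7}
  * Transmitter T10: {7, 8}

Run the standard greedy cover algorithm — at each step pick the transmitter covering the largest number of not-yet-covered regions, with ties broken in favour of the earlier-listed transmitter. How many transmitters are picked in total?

4

Greedy: pick T4 (covers 4 new) → pick T8 (covers 3 new) → pick T1 (covers 1 new) → pick T3 (covers 1 new). Total picks: 4.
(The true minimum cover uses only 3 transmitters, so greedy is not optimal here.)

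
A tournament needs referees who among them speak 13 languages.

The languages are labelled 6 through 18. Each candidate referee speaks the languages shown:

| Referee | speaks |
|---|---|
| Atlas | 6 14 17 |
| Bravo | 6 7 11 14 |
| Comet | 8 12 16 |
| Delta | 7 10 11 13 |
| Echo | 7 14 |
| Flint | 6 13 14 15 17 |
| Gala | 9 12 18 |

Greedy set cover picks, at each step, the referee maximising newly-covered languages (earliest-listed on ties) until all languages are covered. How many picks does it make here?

4

Greedy: pick Flint (covers 5 new) → pick Comet (covers 3 new) → pick Delta (covers 3 new) → pick Gala (covers 2 new). Total picks: 4.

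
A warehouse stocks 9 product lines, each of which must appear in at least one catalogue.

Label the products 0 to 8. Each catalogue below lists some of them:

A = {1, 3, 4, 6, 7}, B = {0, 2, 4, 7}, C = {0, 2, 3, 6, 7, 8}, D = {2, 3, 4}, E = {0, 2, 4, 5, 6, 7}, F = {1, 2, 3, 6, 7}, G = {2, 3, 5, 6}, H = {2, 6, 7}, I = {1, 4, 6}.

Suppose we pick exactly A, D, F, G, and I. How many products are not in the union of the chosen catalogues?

2

Union of A, D, F, G, I = {1, 2, 3, 4, 5, 6, 7}.
Not covered: 0, 8 — 2 products.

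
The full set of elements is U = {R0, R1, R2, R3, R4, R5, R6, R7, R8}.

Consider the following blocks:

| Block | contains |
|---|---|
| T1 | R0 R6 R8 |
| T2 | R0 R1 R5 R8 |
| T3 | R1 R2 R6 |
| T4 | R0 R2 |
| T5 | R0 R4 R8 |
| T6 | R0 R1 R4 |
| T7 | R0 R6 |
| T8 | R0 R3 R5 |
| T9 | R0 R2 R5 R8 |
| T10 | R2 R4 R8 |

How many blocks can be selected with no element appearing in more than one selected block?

T8, T10 are pairwise disjoint (T8={R0,R3,R5}; T10={R2,R4,R8}).
Every remaining block overlaps one of these, and no 3 of the listed blocks are pairwise disjoint, so 2 is the maximum.

2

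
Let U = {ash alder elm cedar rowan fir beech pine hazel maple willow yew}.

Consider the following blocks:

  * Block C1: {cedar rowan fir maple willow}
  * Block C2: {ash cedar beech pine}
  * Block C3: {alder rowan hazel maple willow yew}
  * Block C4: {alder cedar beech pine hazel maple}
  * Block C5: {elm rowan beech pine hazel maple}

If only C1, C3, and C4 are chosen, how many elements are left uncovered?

Union of C1, C3, C4 = {alder, cedar, rowan, fir, beech, pine, hazel, maple, willow, yew}.
Not covered: ash, elm — 2 elements.

2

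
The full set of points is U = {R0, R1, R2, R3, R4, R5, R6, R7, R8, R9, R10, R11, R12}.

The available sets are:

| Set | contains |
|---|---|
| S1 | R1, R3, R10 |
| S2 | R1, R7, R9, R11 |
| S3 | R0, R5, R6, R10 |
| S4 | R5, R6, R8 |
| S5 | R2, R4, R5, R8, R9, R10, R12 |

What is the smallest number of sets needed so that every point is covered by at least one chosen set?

4

S1 and S2 and S3 and S5 together: S1 ∪ S2 ∪ S3 ∪ S5 = {R0, R1, R2, R3, R4, R5, R6, R7, R8, R9, R10, R11, R12} — every point is covered.
No 3 of the 5 sets cover everything (all 10 combinations miss at least one point), so 4 is optimal.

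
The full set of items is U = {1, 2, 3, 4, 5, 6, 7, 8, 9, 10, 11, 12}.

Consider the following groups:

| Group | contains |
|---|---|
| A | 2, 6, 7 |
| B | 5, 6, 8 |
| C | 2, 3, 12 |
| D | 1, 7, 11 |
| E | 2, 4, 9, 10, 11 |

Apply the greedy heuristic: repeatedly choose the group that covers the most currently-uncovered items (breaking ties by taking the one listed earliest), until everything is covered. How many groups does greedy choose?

Greedy: pick E (covers 5 new) → pick B (covers 3 new) → pick C (covers 2 new) → pick D (covers 2 new). Total picks: 4.

4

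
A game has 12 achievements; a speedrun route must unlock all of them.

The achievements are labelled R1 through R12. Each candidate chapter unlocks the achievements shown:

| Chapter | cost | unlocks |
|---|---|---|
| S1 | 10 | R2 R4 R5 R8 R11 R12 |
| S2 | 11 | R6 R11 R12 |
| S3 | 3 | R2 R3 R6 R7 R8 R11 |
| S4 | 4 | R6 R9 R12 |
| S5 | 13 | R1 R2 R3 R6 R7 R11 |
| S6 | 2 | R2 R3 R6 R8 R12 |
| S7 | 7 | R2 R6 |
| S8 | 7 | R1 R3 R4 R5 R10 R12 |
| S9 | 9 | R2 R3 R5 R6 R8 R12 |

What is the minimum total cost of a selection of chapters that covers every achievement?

S3, S4, S8 together cover every achievement (S3 ∪ S4 ∪ S8 = {R1, R2, R3, R4, R5, R6, R7, R8, R9, R10, R11, R12}); total cost 3 + 4 + 7 = 14.
The greedy pick S6, S3, S8, S4 costs 16; no covering selection beats 14.

14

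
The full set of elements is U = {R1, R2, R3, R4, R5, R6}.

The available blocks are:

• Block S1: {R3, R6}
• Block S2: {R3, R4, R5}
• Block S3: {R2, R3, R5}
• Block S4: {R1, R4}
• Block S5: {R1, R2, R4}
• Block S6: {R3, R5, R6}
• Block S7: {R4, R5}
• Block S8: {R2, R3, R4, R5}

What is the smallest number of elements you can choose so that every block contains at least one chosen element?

2

The 2 elements {R3, R4} hit every block.
The blocks S3, S4 are pairwise disjoint, so any hitting set needs a separate element for each — at least 2. Hence 2 is optimal.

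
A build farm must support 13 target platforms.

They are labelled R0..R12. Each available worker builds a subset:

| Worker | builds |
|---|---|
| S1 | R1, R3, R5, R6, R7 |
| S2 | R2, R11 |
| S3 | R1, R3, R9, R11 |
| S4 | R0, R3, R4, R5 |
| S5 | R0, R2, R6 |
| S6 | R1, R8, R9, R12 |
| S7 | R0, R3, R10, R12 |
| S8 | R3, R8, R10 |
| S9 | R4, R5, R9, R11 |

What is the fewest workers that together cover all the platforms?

5

Take {S1, S5, S6, S8, S9}. Their union is {R0, R1, R2, R3, R4, R5, R6, R7, R8, R9, R10, R11, R12}, which is all 13 platforms.
No 4 of the 9 workers cover everything (all 126 combinations miss at least one platform), so 5 is optimal.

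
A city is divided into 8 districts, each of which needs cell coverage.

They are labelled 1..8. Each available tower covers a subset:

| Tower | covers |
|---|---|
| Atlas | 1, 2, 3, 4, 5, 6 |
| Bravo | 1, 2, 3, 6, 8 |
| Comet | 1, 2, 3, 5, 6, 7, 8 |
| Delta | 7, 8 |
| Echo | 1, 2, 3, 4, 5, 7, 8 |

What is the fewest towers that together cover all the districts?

Atlas and Comet together: Atlas ∪ Comet = {1, 2, 3, 4, 5, 6, 7, 8} — every district is covered.
No single tower has all 8 districts (the largest, Comet, has 7), so 2 is optimal.

2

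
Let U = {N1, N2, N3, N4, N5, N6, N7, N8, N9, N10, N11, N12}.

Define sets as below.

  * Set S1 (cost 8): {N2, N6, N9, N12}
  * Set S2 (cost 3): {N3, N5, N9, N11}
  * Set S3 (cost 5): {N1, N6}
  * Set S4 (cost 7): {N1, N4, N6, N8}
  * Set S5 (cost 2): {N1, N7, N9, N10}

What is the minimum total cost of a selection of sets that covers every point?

S1, S2, S4, S5 together cover every point (S1 ∪ S2 ∪ S4 ∪ S5 = {N1, N2, N3, N4, N5, N6, N7, N8, N9, N10, N11, N12}); total cost 8 + 3 + 7 + 2 = 20.
No covering selection has total cost below 20.

20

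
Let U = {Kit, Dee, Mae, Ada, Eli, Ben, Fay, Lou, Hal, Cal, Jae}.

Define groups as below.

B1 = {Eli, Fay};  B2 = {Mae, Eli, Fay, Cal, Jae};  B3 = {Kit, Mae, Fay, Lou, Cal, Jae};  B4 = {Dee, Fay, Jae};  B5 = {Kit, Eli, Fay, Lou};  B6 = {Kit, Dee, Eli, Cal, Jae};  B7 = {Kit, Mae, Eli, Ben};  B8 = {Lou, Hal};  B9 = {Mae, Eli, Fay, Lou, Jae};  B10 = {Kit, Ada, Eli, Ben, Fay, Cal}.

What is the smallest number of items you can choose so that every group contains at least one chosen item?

3

H = {Kit, Fay, Hal} meets every group (each contains at least one member of H), and |H| = 3.
The groups B4, B7, B8 are pairwise disjoint, so any hitting set needs a separate item for each — at least 3. Hence 3 is optimal.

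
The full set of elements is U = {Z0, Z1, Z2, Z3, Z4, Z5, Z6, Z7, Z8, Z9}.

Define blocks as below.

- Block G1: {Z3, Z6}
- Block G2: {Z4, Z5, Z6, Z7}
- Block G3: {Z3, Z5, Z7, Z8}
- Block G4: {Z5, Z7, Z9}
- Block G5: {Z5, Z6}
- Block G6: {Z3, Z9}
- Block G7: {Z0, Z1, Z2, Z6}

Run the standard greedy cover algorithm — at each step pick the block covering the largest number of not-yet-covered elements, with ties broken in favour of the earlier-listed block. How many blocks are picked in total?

4

Greedy: pick G2 (covers 4 new) → pick G7 (covers 3 new) → pick G3 (covers 2 new) → pick G4 (covers 1 new). Total picks: 4.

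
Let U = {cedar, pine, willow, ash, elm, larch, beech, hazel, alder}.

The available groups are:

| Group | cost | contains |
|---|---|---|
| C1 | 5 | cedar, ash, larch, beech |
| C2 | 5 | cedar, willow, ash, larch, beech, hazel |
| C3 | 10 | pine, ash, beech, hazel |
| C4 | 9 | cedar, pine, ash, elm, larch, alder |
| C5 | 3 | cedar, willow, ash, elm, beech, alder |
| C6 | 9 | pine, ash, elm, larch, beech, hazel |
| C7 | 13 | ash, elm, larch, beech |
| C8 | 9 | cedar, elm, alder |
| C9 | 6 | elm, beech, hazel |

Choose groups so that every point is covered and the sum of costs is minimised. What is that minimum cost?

C5, C6 together cover every point (C5 ∪ C6 = {cedar, pine, willow, ash, elm, larch, beech, hazel, alder}); total cost 3 + 9 = 12.
The greedy pick C5, C2, C4 costs 17; no covering selection beats 12.

12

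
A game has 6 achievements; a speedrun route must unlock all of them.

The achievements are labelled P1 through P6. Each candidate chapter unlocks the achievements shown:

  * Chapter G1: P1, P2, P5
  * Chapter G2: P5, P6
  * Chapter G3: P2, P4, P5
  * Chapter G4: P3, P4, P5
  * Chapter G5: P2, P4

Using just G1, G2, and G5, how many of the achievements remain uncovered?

Union of G1, G2, G5 = {P1, P2, P4, P5, P6}.
Not covered: P3 — 1 achievement.

1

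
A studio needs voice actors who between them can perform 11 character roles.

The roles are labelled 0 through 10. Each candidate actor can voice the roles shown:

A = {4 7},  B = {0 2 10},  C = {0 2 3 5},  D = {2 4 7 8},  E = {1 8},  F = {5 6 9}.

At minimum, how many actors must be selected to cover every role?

5

Take {B, C, D, E, F}. Their union is {0, 1, 2, 3, 4, 5, 6, 7, 8, 9, 10}, which is all 11 roles.
No 4 of the 6 actors cover everything (all 15 combinations miss at least one role), so 5 is optimal.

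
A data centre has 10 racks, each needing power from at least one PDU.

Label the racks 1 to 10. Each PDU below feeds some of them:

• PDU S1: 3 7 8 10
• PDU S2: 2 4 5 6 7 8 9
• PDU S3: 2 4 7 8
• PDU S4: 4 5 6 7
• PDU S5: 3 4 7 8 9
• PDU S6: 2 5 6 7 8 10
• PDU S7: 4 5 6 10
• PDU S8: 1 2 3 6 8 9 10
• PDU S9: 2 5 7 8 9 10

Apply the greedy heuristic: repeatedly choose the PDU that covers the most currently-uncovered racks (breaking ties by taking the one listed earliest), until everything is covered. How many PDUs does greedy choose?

2

Greedy: pick S2 (covers 7 new) → pick S8 (covers 3 new). Total picks: 2.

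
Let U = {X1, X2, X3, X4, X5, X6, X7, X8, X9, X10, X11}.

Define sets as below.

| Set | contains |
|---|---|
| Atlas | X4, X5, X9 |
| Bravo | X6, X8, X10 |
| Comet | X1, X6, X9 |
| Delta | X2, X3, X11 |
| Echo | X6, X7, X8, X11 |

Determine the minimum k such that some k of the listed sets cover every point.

Take {Atlas, Bravo, Comet, Delta, Echo}. Their union is {X1, X2, X3, X4, X5, X6, X7, X8, X9, X10, X11}, which is all 11 points.
No 4 of the 5 sets cover everything (all 5 combinations miss at least one point), so 5 is optimal.

5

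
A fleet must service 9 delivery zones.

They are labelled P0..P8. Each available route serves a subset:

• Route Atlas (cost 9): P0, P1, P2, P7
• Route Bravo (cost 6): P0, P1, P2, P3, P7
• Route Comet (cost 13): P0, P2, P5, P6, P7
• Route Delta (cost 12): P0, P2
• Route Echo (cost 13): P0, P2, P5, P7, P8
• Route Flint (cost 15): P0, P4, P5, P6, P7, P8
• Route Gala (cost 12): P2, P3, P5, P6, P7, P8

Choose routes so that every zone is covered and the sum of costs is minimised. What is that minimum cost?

21

Bravo, Flint together cover every zone (Bravo ∪ Flint = {P0, P1, P2, P3, P4, P5, P6, P7, P8}); total cost 6 + 15 = 21.
No covering selection has total cost below 21.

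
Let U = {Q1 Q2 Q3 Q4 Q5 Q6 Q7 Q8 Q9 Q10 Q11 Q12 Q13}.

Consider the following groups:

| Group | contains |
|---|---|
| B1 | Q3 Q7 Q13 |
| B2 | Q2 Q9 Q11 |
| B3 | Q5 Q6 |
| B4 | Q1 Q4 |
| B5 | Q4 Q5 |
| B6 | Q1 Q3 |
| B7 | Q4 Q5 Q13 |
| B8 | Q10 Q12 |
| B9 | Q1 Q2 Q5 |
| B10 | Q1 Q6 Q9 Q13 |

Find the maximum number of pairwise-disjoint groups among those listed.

B1, B2, B3, B4, B8 are pairwise disjoint (B1={Q3,Q7,Q13}; B2={Q2,Q9,Q11}; B3={Q5,Q6}; B4={Q1,Q4}; B8={Q10,Q12}).
Every remaining group overlaps one of these, and no 6 of the listed groups are pairwise disjoint, so 5 is the maximum.

5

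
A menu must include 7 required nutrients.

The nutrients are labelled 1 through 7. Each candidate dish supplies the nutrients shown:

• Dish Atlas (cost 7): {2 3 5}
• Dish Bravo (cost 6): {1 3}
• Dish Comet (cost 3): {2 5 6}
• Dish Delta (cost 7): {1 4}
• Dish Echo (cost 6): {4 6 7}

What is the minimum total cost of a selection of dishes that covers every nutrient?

Bravo, Comet, Echo together cover every nutrient (Bravo ∪ Comet ∪ Echo = {1, 2, 3, 4, 5, 6, 7}); total cost 6 + 3 + 6 = 15.
No covering selection has total cost below 15.

15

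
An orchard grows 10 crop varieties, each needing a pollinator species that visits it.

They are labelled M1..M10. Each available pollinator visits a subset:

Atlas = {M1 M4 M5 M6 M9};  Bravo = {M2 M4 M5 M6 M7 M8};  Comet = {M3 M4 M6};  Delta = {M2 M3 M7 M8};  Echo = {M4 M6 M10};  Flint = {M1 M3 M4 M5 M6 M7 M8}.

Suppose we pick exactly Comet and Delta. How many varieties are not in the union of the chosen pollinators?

4

Union of Comet, Delta = {M2, M3, M4, M6, M7, M8}.
Not covered: M1, M5, M9, M10 — 4 varieties.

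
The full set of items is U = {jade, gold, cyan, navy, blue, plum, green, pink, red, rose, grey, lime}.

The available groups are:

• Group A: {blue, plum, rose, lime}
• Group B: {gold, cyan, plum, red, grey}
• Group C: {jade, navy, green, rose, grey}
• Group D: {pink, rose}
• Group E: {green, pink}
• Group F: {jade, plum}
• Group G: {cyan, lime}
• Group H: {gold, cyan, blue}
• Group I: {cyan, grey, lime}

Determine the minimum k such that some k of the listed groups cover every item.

A and B and C and D together: A ∪ B ∪ C ∪ D = {jade, gold, cyan, navy, blue, plum, green, pink, red, rose, grey, lime} — every item is covered.
No 3 of the 9 groups cover everything (all 84 combinations miss at least one item), so 4 is optimal.

4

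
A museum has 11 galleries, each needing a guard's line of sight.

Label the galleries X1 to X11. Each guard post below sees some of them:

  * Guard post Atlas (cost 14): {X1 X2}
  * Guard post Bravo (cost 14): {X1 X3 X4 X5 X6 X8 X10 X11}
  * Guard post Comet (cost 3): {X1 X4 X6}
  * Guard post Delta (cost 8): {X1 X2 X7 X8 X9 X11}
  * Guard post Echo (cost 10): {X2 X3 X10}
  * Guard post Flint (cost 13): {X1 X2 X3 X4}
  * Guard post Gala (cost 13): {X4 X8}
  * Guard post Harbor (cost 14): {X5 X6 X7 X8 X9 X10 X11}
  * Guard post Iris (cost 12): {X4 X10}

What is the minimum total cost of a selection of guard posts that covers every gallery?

22

Bravo, Delta together cover every gallery (Bravo ∪ Delta = {X1, X2, X3, X4, X5, X6, X7, X8, X9, X10, X11}); total cost 14 + 8 = 22.
The greedy pick Comet, Delta, Bravo costs 25; no covering selection beats 22.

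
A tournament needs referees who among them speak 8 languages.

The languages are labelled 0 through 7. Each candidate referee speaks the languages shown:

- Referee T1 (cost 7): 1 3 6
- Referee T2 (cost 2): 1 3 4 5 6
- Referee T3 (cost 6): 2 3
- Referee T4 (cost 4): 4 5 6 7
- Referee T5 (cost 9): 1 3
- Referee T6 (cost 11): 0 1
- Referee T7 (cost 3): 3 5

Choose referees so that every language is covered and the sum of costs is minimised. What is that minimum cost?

T3, T4, T6 together cover every language (T3 ∪ T4 ∪ T6 = {0, 1, 2, 3, 4, 5, 6, 7}); total cost 6 + 4 + 11 = 21.
The greedy pick T2, T4, T3, T6 costs 23; no covering selection beats 21.

21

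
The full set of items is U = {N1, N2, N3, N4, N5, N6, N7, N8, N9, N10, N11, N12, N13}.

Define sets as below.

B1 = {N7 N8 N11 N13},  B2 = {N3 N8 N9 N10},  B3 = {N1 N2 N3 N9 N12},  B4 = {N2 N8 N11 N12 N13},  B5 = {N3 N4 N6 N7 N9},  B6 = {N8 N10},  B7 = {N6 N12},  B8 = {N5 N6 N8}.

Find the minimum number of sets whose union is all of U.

5

B3, B4, B5, B6, and B8 cover everything between them: the union {N1, N2, N3, N4, N5, N6, N7, N8, N9, N10, N11, N12, N13} is all of U.
No 4 of the 8 sets cover everything (all 70 combinations miss at least one item), so 5 is optimal.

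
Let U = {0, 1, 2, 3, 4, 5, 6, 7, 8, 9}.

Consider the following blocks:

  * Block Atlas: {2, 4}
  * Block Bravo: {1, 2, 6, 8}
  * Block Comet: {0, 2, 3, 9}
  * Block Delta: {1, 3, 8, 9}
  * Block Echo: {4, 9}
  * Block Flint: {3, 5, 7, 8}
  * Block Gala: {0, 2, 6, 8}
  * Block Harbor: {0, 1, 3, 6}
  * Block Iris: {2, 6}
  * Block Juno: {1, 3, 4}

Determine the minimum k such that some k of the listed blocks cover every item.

Take {Atlas, Echo, Flint, Harbor}. Their union is {0, 1, 2, 3, 4, 5, 6, 7, 8, 9}, which is all 10 items.
No 3 of the 10 blocks cover everything (all 120 combinations miss at least one item), so 4 is optimal.

4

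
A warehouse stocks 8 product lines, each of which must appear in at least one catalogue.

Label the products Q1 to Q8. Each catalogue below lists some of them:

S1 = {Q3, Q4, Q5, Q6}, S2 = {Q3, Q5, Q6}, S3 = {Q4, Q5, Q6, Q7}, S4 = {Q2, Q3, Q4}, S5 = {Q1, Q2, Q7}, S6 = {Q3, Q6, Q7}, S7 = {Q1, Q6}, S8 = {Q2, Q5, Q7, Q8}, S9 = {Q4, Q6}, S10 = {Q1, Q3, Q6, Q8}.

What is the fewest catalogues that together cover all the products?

3

Take {S3, S5, S10}. Their union is {Q1, Q2, Q3, Q4, Q5, Q6, Q7, Q8}, which is all 8 products.
No 2 of the 10 catalogues cover everything (all 45 combinations miss at least one product), so 3 is optimal.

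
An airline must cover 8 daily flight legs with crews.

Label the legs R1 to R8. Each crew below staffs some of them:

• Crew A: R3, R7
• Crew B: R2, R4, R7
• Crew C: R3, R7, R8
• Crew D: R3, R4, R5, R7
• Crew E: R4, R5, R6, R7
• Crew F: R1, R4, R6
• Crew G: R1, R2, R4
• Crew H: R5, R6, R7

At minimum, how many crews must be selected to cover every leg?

3

Take {C, G, H}. Their union is {R1, R2, R3, R4, R5, R6, R7, R8}, which is all 8 legs.
Only C contains R8, so C is forced; the remaining 5 legs need at least 2 more crews (each remaining crew adds at most 3) — so at least 3 crews are needed, and 3 is optimal.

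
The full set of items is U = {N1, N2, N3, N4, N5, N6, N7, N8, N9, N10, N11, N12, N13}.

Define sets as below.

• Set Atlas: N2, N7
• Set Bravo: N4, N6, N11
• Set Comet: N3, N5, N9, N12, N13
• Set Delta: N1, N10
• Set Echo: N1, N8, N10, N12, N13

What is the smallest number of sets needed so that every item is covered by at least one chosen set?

Atlas and Bravo and Comet and Echo together: Atlas ∪ Bravo ∪ Comet ∪ Echo = {N1, N2, N3, N4, N5, N6, N7, N8, N9, N10, N11, N12, N13} — every item is covered.
Only Atlas contains N2, so Atlas is forced; the remaining 11 items need at least 3 more sets (each remaining set adds at most 5) — so at least 4 sets are needed, and 4 is optimal.

4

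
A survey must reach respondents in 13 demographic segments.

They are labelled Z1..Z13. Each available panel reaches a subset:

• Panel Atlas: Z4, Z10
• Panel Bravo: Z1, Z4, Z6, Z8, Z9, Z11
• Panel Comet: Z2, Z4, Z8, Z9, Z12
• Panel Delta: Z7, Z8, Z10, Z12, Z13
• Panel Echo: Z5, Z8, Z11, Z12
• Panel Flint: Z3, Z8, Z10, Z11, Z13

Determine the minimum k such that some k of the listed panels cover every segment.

Bravo and Comet and Delta and Echo and Flint together: Bravo ∪ Comet ∪ Delta ∪ Echo ∪ Flint = {Z1, Z2, Z3, Z4, Z5, Z6, Z7, Z8, Z9, Z10, Z11, Z12, Z13} — every segment is covered.
No 4 of the 6 panels cover everything (all 15 combinations miss at least one segment), so 5 is optimal.

5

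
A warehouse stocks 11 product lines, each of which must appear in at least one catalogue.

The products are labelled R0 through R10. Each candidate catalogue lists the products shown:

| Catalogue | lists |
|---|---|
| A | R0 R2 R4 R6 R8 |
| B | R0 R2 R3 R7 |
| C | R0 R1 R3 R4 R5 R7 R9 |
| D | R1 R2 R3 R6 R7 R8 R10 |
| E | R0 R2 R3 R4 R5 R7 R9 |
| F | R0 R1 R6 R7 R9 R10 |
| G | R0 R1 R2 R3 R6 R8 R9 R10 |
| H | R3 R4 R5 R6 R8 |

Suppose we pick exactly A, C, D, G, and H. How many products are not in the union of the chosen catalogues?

0

Union of A, C, D, G, H = {R0, R1, R2, R3, R4, R5, R6, R7, R8, R9, R10} — that's every product, so 0 are uncovered.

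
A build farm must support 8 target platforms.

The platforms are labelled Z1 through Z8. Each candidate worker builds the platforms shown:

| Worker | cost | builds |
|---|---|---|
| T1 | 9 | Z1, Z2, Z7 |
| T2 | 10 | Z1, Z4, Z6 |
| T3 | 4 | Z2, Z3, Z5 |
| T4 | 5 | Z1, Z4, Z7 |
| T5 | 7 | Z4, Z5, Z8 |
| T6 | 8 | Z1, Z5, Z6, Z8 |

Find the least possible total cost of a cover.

17

T3, T4, T6 together cover every platform (T3 ∪ T4 ∪ T6 = {Z1, Z2, Z3, Z4, Z5, Z6, Z7, Z8}); total cost 4 + 5 + 8 = 17.
No covering selection has total cost below 17.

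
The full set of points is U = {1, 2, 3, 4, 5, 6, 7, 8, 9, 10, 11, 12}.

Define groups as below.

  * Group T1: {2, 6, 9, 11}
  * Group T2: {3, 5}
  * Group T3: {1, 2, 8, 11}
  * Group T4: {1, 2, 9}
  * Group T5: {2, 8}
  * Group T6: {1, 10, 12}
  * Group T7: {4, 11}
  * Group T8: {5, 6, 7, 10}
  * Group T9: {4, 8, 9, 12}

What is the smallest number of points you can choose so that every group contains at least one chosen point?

4

The 4 points {2, 5, 11, 12} hit every group.
The groups T2, T5, T6, T7 are pairwise disjoint, so any hitting set needs a separate point for each — at least 4. Hence 4 is optimal.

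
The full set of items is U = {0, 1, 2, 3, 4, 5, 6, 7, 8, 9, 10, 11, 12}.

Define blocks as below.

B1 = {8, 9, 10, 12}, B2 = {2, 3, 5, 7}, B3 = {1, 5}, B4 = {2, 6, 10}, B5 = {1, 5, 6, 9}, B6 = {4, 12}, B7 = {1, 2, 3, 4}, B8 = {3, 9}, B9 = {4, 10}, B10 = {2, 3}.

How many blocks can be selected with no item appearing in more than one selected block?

B3, B4, B6, B8 are pairwise disjoint (B3={1,5}; B4={2,6,10}; B6={4,12}; B8={3,9}).
Every remaining block overlaps one of these, and no 5 of the listed blocks are pairwise disjoint, so 4 is the maximum.

4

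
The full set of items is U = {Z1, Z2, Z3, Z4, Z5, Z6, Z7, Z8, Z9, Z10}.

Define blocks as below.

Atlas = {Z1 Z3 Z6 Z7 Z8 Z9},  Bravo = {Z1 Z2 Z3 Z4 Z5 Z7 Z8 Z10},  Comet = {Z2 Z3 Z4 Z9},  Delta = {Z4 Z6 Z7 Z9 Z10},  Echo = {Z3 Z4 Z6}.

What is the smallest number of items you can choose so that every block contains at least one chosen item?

2

Take H = {Z2, Z6}. Each listed block contains at least one of these, so H is a hitting set of size 2.
No single item lies in every block, so at least 2 are needed and 2 is optimal.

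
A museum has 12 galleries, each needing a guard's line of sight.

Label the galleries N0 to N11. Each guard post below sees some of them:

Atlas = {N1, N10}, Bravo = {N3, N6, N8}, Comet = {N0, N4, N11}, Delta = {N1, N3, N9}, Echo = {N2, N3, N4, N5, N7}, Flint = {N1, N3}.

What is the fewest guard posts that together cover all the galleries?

Atlas and Bravo and Comet and Delta and Echo together: Atlas ∪ Bravo ∪ Comet ∪ Delta ∪ Echo = {N0, N1, N2, N3, N4, N5, N6, N7, N8, N9, N10, N11} — every gallery is covered.
Only Echo contains N2, so Echo is forced; the remaining 7 galleries need at least 4 more guard posts (each remaining guard post adds at most 2) — so at least 5 guard posts are needed, and 5 is optimal.

5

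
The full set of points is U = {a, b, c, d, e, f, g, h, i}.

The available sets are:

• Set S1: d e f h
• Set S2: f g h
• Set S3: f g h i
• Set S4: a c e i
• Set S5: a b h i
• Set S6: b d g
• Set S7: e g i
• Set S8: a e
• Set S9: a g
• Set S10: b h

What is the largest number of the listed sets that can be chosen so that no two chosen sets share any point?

S7, S10 are pairwise disjoint (S7={e,g,i}; S10={b,h}).
Every remaining set overlaps one of these, and no 3 of the listed sets are pairwise disjoint, so 2 is the maximum.

2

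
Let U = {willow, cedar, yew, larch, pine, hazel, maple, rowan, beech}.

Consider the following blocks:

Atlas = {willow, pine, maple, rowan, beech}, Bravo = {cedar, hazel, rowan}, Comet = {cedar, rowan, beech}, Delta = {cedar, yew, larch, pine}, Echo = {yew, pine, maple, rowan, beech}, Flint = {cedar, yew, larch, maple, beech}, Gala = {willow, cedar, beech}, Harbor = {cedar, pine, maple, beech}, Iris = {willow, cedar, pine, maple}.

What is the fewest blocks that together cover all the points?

3

Atlas and Bravo and Flint together: Atlas ∪ Bravo ∪ Flint = {willow, cedar, yew, larch, pine, hazel, maple, rowan, beech} — every point is covered.
Only Bravo contains hazel, so Bravo is forced; the remaining 6 points need at least 2 more blocks (each remaining block adds at most 4) — so at least 3 blocks are needed, and 3 is optimal.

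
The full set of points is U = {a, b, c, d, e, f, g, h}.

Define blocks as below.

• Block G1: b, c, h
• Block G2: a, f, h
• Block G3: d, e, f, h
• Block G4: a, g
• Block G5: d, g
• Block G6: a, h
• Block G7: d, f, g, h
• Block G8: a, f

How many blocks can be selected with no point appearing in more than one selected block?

G1, G5, G8 are pairwise disjoint (G1={b,c,h}; G5={d,g}; G8={a,f}).
Every remaining block overlaps one of these, and no 4 of the listed blocks are pairwise disjoint, so 3 is the maximum.

3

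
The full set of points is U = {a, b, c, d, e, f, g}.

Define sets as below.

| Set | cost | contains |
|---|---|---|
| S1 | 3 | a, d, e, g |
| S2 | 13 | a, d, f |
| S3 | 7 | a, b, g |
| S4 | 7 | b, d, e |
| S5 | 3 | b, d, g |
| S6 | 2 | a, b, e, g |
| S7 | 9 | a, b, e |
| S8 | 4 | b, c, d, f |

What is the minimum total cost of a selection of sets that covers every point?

S6, S8 together cover every point (S6 ∪ S8 = {a, b, c, d, e, f, g}); total cost 2 + 4 = 6.
No covering selection has total cost below 6.

6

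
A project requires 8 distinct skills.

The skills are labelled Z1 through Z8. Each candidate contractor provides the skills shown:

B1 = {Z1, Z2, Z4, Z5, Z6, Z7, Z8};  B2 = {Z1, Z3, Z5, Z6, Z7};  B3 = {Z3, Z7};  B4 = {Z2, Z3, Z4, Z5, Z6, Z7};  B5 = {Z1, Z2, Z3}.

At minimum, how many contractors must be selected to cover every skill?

Take {B1, B4}. Their union is {Z1, Z2, Z3, Z4, Z5, Z6, Z7, Z8}, which is all 8 skills.
No single contractor has all 8 skills (the largest, B1, has 7), so 2 is optimal.

2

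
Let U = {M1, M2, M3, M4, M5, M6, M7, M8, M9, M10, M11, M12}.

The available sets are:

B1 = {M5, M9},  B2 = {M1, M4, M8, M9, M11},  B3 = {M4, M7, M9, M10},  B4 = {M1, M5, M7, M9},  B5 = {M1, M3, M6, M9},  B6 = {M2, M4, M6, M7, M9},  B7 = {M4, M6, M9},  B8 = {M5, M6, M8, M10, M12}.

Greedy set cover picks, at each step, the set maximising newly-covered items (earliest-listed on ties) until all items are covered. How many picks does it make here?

4

Greedy: pick B2 (covers 5 new) → pick B8 (covers 4 new) → pick B6 (covers 2 new) → pick B5 (covers 1 new). Total picks: 4.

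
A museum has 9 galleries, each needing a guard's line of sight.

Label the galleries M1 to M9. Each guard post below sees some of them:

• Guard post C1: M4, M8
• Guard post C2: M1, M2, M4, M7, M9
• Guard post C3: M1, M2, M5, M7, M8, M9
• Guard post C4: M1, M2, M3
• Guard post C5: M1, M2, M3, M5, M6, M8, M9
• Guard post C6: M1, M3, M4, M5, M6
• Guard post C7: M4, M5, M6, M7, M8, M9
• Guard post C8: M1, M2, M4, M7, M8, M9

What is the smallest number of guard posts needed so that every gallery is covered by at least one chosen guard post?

2

Take {C5, C7}. Their union is {M1, M2, M3, M4, M5, M6, M7, M8, M9}, which is all 9 galleries.
No single guard post has all 9 galleries (the largest, C5, has 7), so 2 is optimal.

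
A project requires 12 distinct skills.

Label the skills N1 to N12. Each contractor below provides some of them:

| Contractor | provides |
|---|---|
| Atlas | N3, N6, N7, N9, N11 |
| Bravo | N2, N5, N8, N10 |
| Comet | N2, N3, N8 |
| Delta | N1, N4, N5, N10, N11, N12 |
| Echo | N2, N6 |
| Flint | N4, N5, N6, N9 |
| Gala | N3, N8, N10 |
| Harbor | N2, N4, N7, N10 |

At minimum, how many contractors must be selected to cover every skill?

3

Take {Atlas, Bravo, Delta}. Their union is {N1, N2, N3, N4, N5, N6, N7, N8, N9, N10, N11, N12}, which is all 12 skills.
Only Delta contains N1, so Delta is forced; the remaining 6 skills need at least 2 more contractors (each remaining contractor adds at most 4) — so at least 3 contractors are needed, and 3 is optimal.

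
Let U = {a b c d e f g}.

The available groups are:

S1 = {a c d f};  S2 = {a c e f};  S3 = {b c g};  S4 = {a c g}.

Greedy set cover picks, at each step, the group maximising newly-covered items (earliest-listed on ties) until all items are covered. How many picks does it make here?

3

Greedy: pick S1 (covers 4 new) → pick S3 (covers 2 new) → pick S2 (covers 1 new). Total picks: 3.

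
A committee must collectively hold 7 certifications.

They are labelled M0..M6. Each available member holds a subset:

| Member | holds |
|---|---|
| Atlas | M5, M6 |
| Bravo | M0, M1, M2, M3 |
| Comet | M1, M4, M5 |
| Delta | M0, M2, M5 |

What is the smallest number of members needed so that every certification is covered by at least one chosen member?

3

Take {Atlas, Bravo, Comet}. Their union is {M0, M1, M2, M3, M4, M5, M6}, which is all 7 certifications.
Only Bravo contains M3, so Bravo is forced; the remaining 3 certifications need at least 2 more members (each remaining member adds at most 2) — so at least 3 members are needed, and 3 is optimal.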